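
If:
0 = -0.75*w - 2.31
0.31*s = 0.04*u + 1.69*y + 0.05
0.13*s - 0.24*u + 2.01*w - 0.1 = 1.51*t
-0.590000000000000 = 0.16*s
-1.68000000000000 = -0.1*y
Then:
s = -3.69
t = 113.07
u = -739.63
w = -3.08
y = 16.80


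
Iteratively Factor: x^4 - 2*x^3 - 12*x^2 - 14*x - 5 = (x - 5)*(x^3 + 3*x^2 + 3*x + 1) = (x - 5)*(x + 1)*(x^2 + 2*x + 1) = (x - 5)*(x + 1)^2*(x + 1)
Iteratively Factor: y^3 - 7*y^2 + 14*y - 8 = (y - 4)*(y^2 - 3*y + 2) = (y - 4)*(y - 2)*(y - 1)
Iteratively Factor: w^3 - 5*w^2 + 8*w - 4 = (w - 2)*(w^2 - 3*w + 2) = (w - 2)*(w - 1)*(w - 2)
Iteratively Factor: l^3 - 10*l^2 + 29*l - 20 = (l - 5)*(l^2 - 5*l + 4) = (l - 5)*(l - 1)*(l - 4)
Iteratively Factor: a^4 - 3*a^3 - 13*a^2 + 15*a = (a - 1)*(a^3 - 2*a^2 - 15*a) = (a - 1)*(a + 3)*(a^2 - 5*a) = (a - 5)*(a - 1)*(a + 3)*(a)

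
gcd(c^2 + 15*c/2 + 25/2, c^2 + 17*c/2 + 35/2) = c + 5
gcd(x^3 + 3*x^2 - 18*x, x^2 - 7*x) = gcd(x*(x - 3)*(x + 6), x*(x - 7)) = x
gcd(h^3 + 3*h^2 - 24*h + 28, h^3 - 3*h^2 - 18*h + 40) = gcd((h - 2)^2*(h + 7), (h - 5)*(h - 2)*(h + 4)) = h - 2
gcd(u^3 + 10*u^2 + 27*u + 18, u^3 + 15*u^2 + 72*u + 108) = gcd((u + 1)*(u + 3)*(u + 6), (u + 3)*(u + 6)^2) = u^2 + 9*u + 18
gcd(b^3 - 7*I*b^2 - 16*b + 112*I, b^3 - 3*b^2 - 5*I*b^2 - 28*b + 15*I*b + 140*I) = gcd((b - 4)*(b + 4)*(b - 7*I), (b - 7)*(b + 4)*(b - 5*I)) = b + 4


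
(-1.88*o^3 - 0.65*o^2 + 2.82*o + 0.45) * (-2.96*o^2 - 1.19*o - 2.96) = 5.5648*o^5 + 4.1612*o^4 - 2.0089*o^3 - 2.7638*o^2 - 8.8827*o - 1.332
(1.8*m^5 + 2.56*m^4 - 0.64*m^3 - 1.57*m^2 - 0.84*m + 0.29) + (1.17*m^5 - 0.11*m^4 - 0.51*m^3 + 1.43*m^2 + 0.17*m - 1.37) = 2.97*m^5 + 2.45*m^4 - 1.15*m^3 - 0.14*m^2 - 0.67*m - 1.08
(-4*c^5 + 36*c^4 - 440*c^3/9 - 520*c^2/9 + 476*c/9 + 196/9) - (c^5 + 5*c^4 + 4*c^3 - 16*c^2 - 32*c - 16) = -5*c^5 + 31*c^4 - 476*c^3/9 - 376*c^2/9 + 764*c/9 + 340/9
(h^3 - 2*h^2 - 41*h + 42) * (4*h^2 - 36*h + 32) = 4*h^5 - 44*h^4 - 60*h^3 + 1580*h^2 - 2824*h + 1344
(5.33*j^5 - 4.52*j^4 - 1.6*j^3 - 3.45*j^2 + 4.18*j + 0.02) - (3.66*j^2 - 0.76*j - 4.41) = 5.33*j^5 - 4.52*j^4 - 1.6*j^3 - 7.11*j^2 + 4.94*j + 4.43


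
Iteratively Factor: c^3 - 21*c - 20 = (c + 4)*(c^2 - 4*c - 5) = (c - 5)*(c + 4)*(c + 1)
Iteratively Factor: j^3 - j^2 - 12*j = (j + 3)*(j^2 - 4*j) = j*(j + 3)*(j - 4)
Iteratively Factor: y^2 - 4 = (y + 2)*(y - 2)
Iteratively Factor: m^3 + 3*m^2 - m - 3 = (m + 3)*(m^2 - 1) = (m + 1)*(m + 3)*(m - 1)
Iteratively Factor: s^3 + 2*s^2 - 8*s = (s + 4)*(s^2 - 2*s) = (s - 2)*(s + 4)*(s)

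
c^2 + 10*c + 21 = (c + 3)*(c + 7)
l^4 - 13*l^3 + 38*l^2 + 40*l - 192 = (l - 8)*(l - 4)*(l - 3)*(l + 2)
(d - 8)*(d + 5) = d^2 - 3*d - 40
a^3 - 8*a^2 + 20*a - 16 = (a - 4)*(a - 2)^2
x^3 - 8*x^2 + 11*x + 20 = (x - 5)*(x - 4)*(x + 1)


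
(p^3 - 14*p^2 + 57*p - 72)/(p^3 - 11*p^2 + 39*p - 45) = (p - 8)/(p - 5)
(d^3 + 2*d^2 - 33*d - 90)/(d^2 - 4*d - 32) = (-d^3 - 2*d^2 + 33*d + 90)/(-d^2 + 4*d + 32)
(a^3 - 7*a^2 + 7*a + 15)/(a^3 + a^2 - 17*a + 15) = (a^2 - 4*a - 5)/(a^2 + 4*a - 5)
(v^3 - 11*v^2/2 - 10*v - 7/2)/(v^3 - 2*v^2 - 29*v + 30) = (2*v^3 - 11*v^2 - 20*v - 7)/(2*(v^3 - 2*v^2 - 29*v + 30))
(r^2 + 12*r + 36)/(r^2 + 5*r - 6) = (r + 6)/(r - 1)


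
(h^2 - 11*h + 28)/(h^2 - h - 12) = (h - 7)/(h + 3)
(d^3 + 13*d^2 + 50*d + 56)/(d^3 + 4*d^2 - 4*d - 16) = (d + 7)/(d - 2)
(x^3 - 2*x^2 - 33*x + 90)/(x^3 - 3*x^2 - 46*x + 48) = (x^2 - 8*x + 15)/(x^2 - 9*x + 8)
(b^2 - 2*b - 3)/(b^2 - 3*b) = (b + 1)/b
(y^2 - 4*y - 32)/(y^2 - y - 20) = (y - 8)/(y - 5)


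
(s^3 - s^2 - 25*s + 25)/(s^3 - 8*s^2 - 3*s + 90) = (s^2 + 4*s - 5)/(s^2 - 3*s - 18)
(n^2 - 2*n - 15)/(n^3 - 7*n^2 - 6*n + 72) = (n - 5)/(n^2 - 10*n + 24)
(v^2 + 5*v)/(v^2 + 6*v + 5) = v/(v + 1)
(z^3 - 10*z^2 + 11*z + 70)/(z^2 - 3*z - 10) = z - 7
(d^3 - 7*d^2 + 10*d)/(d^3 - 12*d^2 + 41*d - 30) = d*(d - 2)/(d^2 - 7*d + 6)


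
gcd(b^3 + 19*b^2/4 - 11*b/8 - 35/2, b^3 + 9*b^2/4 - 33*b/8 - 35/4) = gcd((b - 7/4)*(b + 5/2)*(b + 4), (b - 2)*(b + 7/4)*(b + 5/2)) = b + 5/2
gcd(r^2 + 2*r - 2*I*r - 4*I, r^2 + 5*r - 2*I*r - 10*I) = r - 2*I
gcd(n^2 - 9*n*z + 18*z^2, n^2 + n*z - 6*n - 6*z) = 1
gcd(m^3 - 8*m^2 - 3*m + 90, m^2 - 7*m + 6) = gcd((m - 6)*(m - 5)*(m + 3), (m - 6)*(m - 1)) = m - 6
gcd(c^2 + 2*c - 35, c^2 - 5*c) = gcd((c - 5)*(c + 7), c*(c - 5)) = c - 5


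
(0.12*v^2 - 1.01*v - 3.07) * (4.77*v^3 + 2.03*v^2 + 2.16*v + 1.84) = 0.5724*v^5 - 4.5741*v^4 - 16.435*v^3 - 8.1929*v^2 - 8.4896*v - 5.6488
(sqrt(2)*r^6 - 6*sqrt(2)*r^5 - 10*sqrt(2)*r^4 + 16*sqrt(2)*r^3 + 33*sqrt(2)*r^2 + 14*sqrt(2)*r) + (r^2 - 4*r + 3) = sqrt(2)*r^6 - 6*sqrt(2)*r^5 - 10*sqrt(2)*r^4 + 16*sqrt(2)*r^3 + r^2 + 33*sqrt(2)*r^2 - 4*r + 14*sqrt(2)*r + 3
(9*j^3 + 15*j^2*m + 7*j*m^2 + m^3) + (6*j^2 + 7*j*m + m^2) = 9*j^3 + 15*j^2*m + 6*j^2 + 7*j*m^2 + 7*j*m + m^3 + m^2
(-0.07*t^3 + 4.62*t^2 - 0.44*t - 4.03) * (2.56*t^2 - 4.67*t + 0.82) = -0.1792*t^5 + 12.1541*t^4 - 22.7592*t^3 - 4.4736*t^2 + 18.4593*t - 3.3046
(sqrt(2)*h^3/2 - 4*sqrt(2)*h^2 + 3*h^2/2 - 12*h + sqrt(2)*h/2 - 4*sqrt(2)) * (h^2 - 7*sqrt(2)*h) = sqrt(2)*h^5/2 - 4*sqrt(2)*h^4 - 11*h^4/2 - 10*sqrt(2)*h^3 + 44*h^3 - 7*h^2 + 80*sqrt(2)*h^2 + 56*h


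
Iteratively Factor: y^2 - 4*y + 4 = (y - 2)*(y - 2)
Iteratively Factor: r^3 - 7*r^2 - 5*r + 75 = (r - 5)*(r^2 - 2*r - 15) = (r - 5)*(r + 3)*(r - 5)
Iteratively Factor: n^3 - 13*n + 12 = (n + 4)*(n^2 - 4*n + 3) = (n - 1)*(n + 4)*(n - 3)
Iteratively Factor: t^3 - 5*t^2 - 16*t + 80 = (t - 5)*(t^2 - 16) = (t - 5)*(t - 4)*(t + 4)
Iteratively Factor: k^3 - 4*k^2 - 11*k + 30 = (k + 3)*(k^2 - 7*k + 10) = (k - 5)*(k + 3)*(k - 2)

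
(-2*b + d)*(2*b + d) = -4*b^2 + d^2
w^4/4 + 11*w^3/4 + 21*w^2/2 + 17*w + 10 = (w/2 + 1)^2*(w + 2)*(w + 5)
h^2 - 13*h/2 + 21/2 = (h - 7/2)*(h - 3)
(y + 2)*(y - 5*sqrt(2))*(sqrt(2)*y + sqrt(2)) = sqrt(2)*y^3 - 10*y^2 + 3*sqrt(2)*y^2 - 30*y + 2*sqrt(2)*y - 20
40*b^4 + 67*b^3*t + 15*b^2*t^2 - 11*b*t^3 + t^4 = (-8*b + t)*(-5*b + t)*(b + t)^2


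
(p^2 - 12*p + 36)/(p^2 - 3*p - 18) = (p - 6)/(p + 3)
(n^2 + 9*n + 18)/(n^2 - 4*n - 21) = (n + 6)/(n - 7)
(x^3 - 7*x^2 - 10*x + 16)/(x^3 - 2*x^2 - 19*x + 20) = (x^2 - 6*x - 16)/(x^2 - x - 20)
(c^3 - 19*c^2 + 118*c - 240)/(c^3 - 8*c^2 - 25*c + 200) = (c - 6)/(c + 5)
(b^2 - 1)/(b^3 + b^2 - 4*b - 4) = (b - 1)/(b^2 - 4)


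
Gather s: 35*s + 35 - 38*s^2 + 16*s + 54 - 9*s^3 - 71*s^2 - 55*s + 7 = -9*s^3 - 109*s^2 - 4*s + 96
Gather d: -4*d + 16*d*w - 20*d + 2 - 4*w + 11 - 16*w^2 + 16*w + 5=d*(16*w - 24) - 16*w^2 + 12*w + 18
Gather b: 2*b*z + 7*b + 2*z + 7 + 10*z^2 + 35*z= b*(2*z + 7) + 10*z^2 + 37*z + 7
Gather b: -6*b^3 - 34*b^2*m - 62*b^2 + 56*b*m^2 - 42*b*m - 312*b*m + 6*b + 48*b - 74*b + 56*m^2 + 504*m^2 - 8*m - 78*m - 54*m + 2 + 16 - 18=-6*b^3 + b^2*(-34*m - 62) + b*(56*m^2 - 354*m - 20) + 560*m^2 - 140*m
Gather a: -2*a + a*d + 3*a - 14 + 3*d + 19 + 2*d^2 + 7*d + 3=a*(d + 1) + 2*d^2 + 10*d + 8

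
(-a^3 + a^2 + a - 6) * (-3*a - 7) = 3*a^4 + 4*a^3 - 10*a^2 + 11*a + 42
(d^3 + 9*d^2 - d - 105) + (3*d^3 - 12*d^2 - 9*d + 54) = 4*d^3 - 3*d^2 - 10*d - 51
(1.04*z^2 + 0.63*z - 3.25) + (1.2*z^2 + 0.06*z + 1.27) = 2.24*z^2 + 0.69*z - 1.98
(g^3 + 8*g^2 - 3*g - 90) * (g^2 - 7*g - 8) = g^5 + g^4 - 67*g^3 - 133*g^2 + 654*g + 720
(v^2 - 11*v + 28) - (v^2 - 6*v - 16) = 44 - 5*v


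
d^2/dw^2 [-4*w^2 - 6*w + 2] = -8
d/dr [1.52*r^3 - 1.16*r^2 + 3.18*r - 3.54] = 4.56*r^2 - 2.32*r + 3.18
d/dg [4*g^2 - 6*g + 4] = 8*g - 6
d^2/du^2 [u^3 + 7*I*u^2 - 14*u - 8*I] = 6*u + 14*I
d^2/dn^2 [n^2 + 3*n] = 2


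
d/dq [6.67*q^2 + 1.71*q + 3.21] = 13.34*q + 1.71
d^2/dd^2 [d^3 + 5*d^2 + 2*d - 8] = 6*d + 10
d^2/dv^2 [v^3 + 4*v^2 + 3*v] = 6*v + 8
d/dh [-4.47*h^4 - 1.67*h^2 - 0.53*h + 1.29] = -17.88*h^3 - 3.34*h - 0.53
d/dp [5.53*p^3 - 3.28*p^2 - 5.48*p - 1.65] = 16.59*p^2 - 6.56*p - 5.48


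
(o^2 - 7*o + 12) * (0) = 0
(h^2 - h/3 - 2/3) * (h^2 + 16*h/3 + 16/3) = h^4 + 5*h^3 + 26*h^2/9 - 16*h/3 - 32/9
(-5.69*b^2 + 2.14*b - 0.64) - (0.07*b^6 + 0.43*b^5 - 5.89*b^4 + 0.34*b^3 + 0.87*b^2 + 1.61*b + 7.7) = -0.07*b^6 - 0.43*b^5 + 5.89*b^4 - 0.34*b^3 - 6.56*b^2 + 0.53*b - 8.34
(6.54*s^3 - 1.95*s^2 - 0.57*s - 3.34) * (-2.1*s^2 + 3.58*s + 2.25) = -13.734*s^5 + 27.5082*s^4 + 8.931*s^3 + 0.5859*s^2 - 13.2397*s - 7.515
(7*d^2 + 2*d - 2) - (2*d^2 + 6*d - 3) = 5*d^2 - 4*d + 1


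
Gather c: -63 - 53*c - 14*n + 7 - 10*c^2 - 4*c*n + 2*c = -10*c^2 + c*(-4*n - 51) - 14*n - 56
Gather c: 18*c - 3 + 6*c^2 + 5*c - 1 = 6*c^2 + 23*c - 4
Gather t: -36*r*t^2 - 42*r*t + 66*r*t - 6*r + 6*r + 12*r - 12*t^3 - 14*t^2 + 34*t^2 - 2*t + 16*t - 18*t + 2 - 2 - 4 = 12*r - 12*t^3 + t^2*(20 - 36*r) + t*(24*r - 4) - 4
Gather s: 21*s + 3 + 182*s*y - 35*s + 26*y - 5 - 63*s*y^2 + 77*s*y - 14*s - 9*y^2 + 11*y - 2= s*(-63*y^2 + 259*y - 28) - 9*y^2 + 37*y - 4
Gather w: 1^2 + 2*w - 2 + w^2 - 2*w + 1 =w^2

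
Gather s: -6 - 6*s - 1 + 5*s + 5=-s - 2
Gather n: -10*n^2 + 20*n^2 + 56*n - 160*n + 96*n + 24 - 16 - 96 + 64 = 10*n^2 - 8*n - 24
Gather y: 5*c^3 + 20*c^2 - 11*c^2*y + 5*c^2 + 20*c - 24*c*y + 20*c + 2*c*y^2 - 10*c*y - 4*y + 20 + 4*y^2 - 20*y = 5*c^3 + 25*c^2 + 40*c + y^2*(2*c + 4) + y*(-11*c^2 - 34*c - 24) + 20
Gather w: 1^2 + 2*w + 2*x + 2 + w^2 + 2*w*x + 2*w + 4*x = w^2 + w*(2*x + 4) + 6*x + 3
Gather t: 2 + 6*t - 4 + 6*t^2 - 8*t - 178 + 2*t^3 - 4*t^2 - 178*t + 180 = 2*t^3 + 2*t^2 - 180*t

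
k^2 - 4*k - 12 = (k - 6)*(k + 2)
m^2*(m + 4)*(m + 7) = m^4 + 11*m^3 + 28*m^2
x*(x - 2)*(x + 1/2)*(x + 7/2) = x^4 + 2*x^3 - 25*x^2/4 - 7*x/2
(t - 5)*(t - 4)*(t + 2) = t^3 - 7*t^2 + 2*t + 40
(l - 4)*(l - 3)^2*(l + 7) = l^4 - 3*l^3 - 37*l^2 + 195*l - 252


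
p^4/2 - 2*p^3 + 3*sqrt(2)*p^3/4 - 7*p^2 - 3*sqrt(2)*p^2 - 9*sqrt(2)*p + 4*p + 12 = (p/2 + sqrt(2))*(p - 6)*(p + 2)*(p - sqrt(2)/2)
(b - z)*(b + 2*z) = b^2 + b*z - 2*z^2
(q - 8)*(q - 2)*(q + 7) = q^3 - 3*q^2 - 54*q + 112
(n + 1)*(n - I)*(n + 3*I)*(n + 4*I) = n^4 + n^3 + 6*I*n^3 - 5*n^2 + 6*I*n^2 - 5*n + 12*I*n + 12*I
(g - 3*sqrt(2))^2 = g^2 - 6*sqrt(2)*g + 18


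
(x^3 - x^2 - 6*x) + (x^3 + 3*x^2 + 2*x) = 2*x^3 + 2*x^2 - 4*x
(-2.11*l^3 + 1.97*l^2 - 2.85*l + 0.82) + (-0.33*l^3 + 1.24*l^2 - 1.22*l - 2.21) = -2.44*l^3 + 3.21*l^2 - 4.07*l - 1.39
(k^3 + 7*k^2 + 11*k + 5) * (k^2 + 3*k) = k^5 + 10*k^4 + 32*k^3 + 38*k^2 + 15*k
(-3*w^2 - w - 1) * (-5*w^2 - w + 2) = 15*w^4 + 8*w^3 - w - 2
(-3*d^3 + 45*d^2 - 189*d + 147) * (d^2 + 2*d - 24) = -3*d^5 + 39*d^4 - 27*d^3 - 1311*d^2 + 4830*d - 3528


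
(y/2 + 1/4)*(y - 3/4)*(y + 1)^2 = y^4/2 + 7*y^3/8 + y^2/16 - y/2 - 3/16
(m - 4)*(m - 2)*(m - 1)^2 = m^4 - 8*m^3 + 21*m^2 - 22*m + 8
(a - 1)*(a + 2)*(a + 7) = a^3 + 8*a^2 + 5*a - 14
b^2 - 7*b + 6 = (b - 6)*(b - 1)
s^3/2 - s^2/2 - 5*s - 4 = (s/2 + 1/2)*(s - 4)*(s + 2)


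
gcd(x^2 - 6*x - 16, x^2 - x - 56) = x - 8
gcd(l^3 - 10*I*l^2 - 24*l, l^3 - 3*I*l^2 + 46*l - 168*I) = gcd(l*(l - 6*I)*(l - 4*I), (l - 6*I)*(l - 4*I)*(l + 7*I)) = l^2 - 10*I*l - 24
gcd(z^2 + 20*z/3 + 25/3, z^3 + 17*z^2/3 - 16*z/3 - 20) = z + 5/3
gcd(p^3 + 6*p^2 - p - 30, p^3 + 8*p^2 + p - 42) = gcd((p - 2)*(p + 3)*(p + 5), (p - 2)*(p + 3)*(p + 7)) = p^2 + p - 6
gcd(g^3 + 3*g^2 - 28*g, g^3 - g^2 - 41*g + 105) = g + 7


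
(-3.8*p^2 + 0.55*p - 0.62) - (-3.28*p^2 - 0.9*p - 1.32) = -0.52*p^2 + 1.45*p + 0.7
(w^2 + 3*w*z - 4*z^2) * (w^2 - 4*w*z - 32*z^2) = w^4 - w^3*z - 48*w^2*z^2 - 80*w*z^3 + 128*z^4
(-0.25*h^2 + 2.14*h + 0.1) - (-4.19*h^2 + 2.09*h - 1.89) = 3.94*h^2 + 0.0500000000000003*h + 1.99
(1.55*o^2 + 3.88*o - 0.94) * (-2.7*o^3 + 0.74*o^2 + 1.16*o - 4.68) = -4.185*o^5 - 9.329*o^4 + 7.2072*o^3 - 3.4488*o^2 - 19.2488*o + 4.3992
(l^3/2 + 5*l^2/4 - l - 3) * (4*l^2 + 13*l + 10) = 2*l^5 + 23*l^4/2 + 69*l^3/4 - 25*l^2/2 - 49*l - 30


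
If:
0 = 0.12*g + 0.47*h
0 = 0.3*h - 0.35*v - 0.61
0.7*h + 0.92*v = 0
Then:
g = -4.22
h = 1.08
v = -0.82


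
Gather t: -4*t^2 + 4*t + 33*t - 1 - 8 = -4*t^2 + 37*t - 9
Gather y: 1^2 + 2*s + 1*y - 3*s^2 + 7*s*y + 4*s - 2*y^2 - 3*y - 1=-3*s^2 + 6*s - 2*y^2 + y*(7*s - 2)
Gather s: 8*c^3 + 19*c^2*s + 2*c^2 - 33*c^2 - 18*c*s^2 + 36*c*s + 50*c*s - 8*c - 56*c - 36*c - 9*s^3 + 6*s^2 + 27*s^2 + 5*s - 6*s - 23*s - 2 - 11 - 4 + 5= 8*c^3 - 31*c^2 - 100*c - 9*s^3 + s^2*(33 - 18*c) + s*(19*c^2 + 86*c - 24) - 12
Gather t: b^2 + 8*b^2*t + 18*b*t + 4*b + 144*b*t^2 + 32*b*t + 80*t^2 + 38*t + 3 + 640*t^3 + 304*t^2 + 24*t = b^2 + 4*b + 640*t^3 + t^2*(144*b + 384) + t*(8*b^2 + 50*b + 62) + 3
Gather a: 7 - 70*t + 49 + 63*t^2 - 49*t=63*t^2 - 119*t + 56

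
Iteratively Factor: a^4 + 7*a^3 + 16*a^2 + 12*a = (a + 3)*(a^3 + 4*a^2 + 4*a) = (a + 2)*(a + 3)*(a^2 + 2*a) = (a + 2)^2*(a + 3)*(a)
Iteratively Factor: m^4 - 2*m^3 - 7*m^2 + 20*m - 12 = (m + 3)*(m^3 - 5*m^2 + 8*m - 4) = (m - 2)*(m + 3)*(m^2 - 3*m + 2) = (m - 2)*(m - 1)*(m + 3)*(m - 2)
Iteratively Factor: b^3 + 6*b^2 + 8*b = (b + 4)*(b^2 + 2*b) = (b + 2)*(b + 4)*(b)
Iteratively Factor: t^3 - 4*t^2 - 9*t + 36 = (t - 4)*(t^2 - 9) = (t - 4)*(t - 3)*(t + 3)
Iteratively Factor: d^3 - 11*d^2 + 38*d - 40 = (d - 2)*(d^2 - 9*d + 20) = (d - 4)*(d - 2)*(d - 5)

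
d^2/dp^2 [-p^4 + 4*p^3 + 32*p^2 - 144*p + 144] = -12*p^2 + 24*p + 64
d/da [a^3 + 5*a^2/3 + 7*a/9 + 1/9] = 3*a^2 + 10*a/3 + 7/9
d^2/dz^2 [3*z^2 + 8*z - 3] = 6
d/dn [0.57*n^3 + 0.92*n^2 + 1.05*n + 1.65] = 1.71*n^2 + 1.84*n + 1.05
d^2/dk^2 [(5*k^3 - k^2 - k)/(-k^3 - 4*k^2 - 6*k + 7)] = 2*(21*k^6 + 93*k^5 - 216*k^4 - 285*k^3 + 756*k^2 - 651*k + 91)/(k^9 + 12*k^8 + 66*k^7 + 187*k^6 + 228*k^5 - 156*k^4 - 645*k^3 - 168*k^2 + 882*k - 343)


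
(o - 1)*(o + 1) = o^2 - 1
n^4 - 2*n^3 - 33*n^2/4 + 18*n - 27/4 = (n - 3)*(n - 3/2)*(n - 1/2)*(n + 3)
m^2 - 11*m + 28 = (m - 7)*(m - 4)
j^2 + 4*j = j*(j + 4)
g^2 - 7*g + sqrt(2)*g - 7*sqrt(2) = (g - 7)*(g + sqrt(2))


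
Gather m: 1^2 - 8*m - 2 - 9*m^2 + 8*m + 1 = -9*m^2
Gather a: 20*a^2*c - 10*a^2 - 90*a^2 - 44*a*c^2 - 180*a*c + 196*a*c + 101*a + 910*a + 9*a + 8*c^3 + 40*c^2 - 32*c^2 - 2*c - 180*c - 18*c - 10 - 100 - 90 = a^2*(20*c - 100) + a*(-44*c^2 + 16*c + 1020) + 8*c^3 + 8*c^2 - 200*c - 200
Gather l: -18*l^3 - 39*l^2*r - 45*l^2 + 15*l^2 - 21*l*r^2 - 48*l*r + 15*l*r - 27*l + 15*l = -18*l^3 + l^2*(-39*r - 30) + l*(-21*r^2 - 33*r - 12)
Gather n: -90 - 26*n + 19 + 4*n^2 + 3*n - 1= 4*n^2 - 23*n - 72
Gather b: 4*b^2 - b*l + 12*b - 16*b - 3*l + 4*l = 4*b^2 + b*(-l - 4) + l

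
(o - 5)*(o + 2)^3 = o^4 + o^3 - 18*o^2 - 52*o - 40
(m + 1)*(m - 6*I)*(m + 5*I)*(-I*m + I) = -I*m^4 - m^3 - 29*I*m^2 + m + 30*I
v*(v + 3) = v^2 + 3*v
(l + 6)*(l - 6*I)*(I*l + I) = I*l^3 + 6*l^2 + 7*I*l^2 + 42*l + 6*I*l + 36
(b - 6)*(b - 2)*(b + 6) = b^3 - 2*b^2 - 36*b + 72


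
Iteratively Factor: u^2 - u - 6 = (u - 3)*(u + 2)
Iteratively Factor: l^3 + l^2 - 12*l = (l)*(l^2 + l - 12) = l*(l - 3)*(l + 4)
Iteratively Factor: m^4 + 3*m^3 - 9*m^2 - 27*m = (m)*(m^3 + 3*m^2 - 9*m - 27) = m*(m + 3)*(m^2 - 9) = m*(m + 3)^2*(m - 3)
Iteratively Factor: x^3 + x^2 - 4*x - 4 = (x + 2)*(x^2 - x - 2) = (x + 1)*(x + 2)*(x - 2)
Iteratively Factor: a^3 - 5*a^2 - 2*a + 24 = (a - 4)*(a^2 - a - 6) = (a - 4)*(a - 3)*(a + 2)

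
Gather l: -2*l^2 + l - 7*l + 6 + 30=-2*l^2 - 6*l + 36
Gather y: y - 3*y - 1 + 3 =2 - 2*y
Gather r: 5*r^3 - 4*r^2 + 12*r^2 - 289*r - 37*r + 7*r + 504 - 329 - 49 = 5*r^3 + 8*r^2 - 319*r + 126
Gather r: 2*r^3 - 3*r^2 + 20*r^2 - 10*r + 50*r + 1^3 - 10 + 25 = 2*r^3 + 17*r^2 + 40*r + 16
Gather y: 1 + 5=6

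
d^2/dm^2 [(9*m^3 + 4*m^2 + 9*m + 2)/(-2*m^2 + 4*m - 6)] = 2*(-13*m^3 + 96*m^2 - 75*m - 46)/(m^6 - 6*m^5 + 21*m^4 - 44*m^3 + 63*m^2 - 54*m + 27)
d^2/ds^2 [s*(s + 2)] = 2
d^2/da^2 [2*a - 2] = 0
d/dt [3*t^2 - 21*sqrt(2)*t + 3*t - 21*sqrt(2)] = 6*t - 21*sqrt(2) + 3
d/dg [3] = 0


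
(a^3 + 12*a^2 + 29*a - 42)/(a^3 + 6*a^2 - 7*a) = (a + 6)/a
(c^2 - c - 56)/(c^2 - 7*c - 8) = (c + 7)/(c + 1)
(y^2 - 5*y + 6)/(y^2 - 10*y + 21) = (y - 2)/(y - 7)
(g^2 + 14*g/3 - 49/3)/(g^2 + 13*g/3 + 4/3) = (3*g^2 + 14*g - 49)/(3*g^2 + 13*g + 4)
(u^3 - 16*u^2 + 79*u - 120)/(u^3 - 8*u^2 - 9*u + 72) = (u - 5)/(u + 3)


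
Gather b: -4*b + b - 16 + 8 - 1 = -3*b - 9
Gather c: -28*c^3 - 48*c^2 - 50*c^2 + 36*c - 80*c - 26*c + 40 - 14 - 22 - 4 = -28*c^3 - 98*c^2 - 70*c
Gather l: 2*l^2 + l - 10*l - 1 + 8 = 2*l^2 - 9*l + 7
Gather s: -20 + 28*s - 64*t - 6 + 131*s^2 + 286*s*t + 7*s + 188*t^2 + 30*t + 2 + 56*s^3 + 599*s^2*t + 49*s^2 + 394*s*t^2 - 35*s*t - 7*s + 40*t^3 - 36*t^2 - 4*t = 56*s^3 + s^2*(599*t + 180) + s*(394*t^2 + 251*t + 28) + 40*t^3 + 152*t^2 - 38*t - 24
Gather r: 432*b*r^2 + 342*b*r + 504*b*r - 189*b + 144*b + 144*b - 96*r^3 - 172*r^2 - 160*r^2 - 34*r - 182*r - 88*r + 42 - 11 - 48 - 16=99*b - 96*r^3 + r^2*(432*b - 332) + r*(846*b - 304) - 33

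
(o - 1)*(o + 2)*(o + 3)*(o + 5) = o^4 + 9*o^3 + 21*o^2 - o - 30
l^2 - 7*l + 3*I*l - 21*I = (l - 7)*(l + 3*I)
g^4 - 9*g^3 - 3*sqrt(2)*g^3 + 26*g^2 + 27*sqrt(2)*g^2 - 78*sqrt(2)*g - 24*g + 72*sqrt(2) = (g - 4)*(g - 3)*(g - 2)*(g - 3*sqrt(2))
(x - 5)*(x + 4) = x^2 - x - 20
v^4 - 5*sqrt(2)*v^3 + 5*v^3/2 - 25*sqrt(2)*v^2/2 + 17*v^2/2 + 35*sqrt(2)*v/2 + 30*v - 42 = (v - 1)*(v + 7/2)*(v - 3*sqrt(2))*(v - 2*sqrt(2))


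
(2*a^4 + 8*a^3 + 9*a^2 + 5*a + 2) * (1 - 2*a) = -4*a^5 - 14*a^4 - 10*a^3 - a^2 + a + 2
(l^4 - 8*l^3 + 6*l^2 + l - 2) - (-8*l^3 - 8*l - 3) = l^4 + 6*l^2 + 9*l + 1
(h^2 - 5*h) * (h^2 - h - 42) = h^4 - 6*h^3 - 37*h^2 + 210*h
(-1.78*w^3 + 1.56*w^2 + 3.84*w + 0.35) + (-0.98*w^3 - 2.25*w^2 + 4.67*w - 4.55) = -2.76*w^3 - 0.69*w^2 + 8.51*w - 4.2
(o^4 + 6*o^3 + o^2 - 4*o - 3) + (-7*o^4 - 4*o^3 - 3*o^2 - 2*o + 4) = -6*o^4 + 2*o^3 - 2*o^2 - 6*o + 1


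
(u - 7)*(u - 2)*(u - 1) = u^3 - 10*u^2 + 23*u - 14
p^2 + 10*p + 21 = (p + 3)*(p + 7)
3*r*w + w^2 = w*(3*r + w)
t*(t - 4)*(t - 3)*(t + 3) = t^4 - 4*t^3 - 9*t^2 + 36*t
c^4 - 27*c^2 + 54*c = c*(c - 3)^2*(c + 6)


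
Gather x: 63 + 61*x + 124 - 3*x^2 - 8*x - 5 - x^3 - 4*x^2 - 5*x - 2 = -x^3 - 7*x^2 + 48*x + 180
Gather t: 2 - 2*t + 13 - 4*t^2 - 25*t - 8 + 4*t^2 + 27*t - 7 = 0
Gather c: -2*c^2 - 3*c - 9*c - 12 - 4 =-2*c^2 - 12*c - 16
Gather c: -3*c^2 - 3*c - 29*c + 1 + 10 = -3*c^2 - 32*c + 11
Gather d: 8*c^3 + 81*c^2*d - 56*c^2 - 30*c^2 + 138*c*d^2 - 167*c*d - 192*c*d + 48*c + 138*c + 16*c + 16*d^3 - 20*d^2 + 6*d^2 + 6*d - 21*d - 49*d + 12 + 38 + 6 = 8*c^3 - 86*c^2 + 202*c + 16*d^3 + d^2*(138*c - 14) + d*(81*c^2 - 359*c - 64) + 56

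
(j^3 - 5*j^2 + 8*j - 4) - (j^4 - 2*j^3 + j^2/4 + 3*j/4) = -j^4 + 3*j^3 - 21*j^2/4 + 29*j/4 - 4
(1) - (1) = 0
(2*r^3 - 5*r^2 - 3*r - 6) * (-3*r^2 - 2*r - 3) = -6*r^5 + 11*r^4 + 13*r^3 + 39*r^2 + 21*r + 18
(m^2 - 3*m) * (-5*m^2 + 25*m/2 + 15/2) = -5*m^4 + 55*m^3/2 - 30*m^2 - 45*m/2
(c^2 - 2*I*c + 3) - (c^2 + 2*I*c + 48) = -4*I*c - 45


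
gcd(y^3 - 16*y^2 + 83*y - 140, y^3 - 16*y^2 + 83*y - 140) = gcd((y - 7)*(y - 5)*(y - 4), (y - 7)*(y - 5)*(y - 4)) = y^3 - 16*y^2 + 83*y - 140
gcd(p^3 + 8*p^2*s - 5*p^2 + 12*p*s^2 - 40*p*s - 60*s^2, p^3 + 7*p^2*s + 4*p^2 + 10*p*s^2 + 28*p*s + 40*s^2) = p + 2*s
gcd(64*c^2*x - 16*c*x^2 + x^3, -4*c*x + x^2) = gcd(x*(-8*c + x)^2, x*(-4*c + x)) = x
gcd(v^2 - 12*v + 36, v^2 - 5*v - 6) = v - 6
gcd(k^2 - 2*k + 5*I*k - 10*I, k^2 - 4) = k - 2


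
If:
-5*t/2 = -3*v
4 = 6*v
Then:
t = 4/5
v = 2/3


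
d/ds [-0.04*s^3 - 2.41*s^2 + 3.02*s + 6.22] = -0.12*s^2 - 4.82*s + 3.02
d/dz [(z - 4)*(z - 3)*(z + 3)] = 3*z^2 - 8*z - 9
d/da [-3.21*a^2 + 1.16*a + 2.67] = 1.16 - 6.42*a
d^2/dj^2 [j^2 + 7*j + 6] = 2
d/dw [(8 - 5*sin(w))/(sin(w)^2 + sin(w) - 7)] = (5*sin(w)^2 - 16*sin(w) + 27)*cos(w)/(sin(w)^2 + sin(w) - 7)^2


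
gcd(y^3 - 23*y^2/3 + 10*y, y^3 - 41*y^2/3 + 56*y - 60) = y^2 - 23*y/3 + 10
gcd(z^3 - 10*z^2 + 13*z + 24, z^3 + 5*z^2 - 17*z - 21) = z^2 - 2*z - 3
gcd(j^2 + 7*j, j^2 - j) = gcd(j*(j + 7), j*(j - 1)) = j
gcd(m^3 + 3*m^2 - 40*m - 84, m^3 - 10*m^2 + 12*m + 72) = m^2 - 4*m - 12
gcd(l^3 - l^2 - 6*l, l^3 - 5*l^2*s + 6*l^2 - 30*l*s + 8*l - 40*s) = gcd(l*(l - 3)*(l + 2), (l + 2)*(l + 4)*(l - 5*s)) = l + 2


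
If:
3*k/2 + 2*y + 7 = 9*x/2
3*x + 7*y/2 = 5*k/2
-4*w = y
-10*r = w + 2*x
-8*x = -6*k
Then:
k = 392/97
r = -581/970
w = -7/97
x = 294/97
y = 28/97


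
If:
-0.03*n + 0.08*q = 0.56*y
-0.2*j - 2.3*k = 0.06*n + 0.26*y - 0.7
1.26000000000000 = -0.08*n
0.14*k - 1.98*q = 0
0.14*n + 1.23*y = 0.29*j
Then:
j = -3.98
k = 0.97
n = -15.75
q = 0.07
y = 0.85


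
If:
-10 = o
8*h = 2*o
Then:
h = -5/2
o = -10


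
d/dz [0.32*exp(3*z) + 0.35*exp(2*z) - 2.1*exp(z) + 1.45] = (0.96*exp(2*z) + 0.7*exp(z) - 2.1)*exp(z)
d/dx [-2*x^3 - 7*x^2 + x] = -6*x^2 - 14*x + 1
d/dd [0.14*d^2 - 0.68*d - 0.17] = 0.28*d - 0.68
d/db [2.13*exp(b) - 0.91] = 2.13*exp(b)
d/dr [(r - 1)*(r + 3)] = 2*r + 2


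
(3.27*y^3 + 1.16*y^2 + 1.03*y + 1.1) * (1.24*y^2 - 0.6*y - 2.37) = 4.0548*y^5 - 0.5236*y^4 - 7.1687*y^3 - 2.0032*y^2 - 3.1011*y - 2.607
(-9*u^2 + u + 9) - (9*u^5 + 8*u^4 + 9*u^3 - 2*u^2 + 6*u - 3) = -9*u^5 - 8*u^4 - 9*u^3 - 7*u^2 - 5*u + 12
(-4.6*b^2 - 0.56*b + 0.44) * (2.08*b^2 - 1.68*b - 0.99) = -9.568*b^4 + 6.5632*b^3 + 6.41*b^2 - 0.1848*b - 0.4356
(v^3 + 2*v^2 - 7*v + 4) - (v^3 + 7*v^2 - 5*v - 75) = -5*v^2 - 2*v + 79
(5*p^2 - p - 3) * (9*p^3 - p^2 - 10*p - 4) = 45*p^5 - 14*p^4 - 76*p^3 - 7*p^2 + 34*p + 12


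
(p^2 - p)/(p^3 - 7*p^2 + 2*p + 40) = p*(p - 1)/(p^3 - 7*p^2 + 2*p + 40)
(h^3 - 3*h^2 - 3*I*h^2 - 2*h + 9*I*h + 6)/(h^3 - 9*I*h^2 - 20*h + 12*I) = (h - 3)/(h - 6*I)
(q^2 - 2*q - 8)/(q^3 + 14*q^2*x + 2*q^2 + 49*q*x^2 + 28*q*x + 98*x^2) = (q - 4)/(q^2 + 14*q*x + 49*x^2)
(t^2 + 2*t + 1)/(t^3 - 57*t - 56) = (t + 1)/(t^2 - t - 56)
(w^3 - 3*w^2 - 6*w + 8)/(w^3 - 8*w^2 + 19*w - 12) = (w + 2)/(w - 3)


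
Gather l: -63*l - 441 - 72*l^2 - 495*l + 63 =-72*l^2 - 558*l - 378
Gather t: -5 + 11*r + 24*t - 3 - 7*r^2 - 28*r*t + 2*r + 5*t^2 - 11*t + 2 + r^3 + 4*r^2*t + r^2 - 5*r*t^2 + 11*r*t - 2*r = r^3 - 6*r^2 + 11*r + t^2*(5 - 5*r) + t*(4*r^2 - 17*r + 13) - 6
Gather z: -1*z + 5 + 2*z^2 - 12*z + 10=2*z^2 - 13*z + 15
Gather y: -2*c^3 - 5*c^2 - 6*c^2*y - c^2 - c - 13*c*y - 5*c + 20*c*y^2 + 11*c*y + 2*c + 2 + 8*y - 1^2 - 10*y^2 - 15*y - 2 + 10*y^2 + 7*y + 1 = -2*c^3 - 6*c^2 + 20*c*y^2 - 4*c + y*(-6*c^2 - 2*c)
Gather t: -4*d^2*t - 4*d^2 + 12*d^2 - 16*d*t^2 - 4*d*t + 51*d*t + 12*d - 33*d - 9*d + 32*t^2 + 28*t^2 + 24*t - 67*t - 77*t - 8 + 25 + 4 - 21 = 8*d^2 - 30*d + t^2*(60 - 16*d) + t*(-4*d^2 + 47*d - 120)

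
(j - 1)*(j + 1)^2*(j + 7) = j^4 + 8*j^3 + 6*j^2 - 8*j - 7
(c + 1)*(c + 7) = c^2 + 8*c + 7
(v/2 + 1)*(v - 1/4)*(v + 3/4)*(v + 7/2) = v^4/2 + 3*v^3 + 153*v^2/32 + 79*v/64 - 21/32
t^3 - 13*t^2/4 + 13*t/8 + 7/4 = (t - 2)*(t - 7/4)*(t + 1/2)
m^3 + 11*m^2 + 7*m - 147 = (m - 3)*(m + 7)^2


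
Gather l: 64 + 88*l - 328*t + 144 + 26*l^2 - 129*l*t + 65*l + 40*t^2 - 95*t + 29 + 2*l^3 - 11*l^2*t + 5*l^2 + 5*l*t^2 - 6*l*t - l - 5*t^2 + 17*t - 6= 2*l^3 + l^2*(31 - 11*t) + l*(5*t^2 - 135*t + 152) + 35*t^2 - 406*t + 231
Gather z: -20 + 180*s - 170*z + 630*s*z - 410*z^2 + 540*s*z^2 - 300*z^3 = 180*s - 300*z^3 + z^2*(540*s - 410) + z*(630*s - 170) - 20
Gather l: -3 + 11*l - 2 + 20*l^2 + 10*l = 20*l^2 + 21*l - 5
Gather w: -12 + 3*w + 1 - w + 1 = 2*w - 10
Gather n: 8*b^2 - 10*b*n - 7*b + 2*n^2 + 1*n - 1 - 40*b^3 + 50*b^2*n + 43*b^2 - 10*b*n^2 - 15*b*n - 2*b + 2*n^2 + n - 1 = -40*b^3 + 51*b^2 - 9*b + n^2*(4 - 10*b) + n*(50*b^2 - 25*b + 2) - 2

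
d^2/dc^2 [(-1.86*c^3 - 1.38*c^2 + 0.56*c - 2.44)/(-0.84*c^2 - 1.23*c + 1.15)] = (-3.5527136788005e-15*c^4 + 5.579604*c^3 + 2.542644*c^2 + 26.639388*c + 14.162892)/(0.592704*c^6 + 2.603664*c^5 + 1.378188*c^4 - 5.268213*c^3 - 1.886805*c^2 + 4.880025*c - 1.520875)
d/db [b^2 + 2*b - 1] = 2*b + 2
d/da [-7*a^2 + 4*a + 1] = 4 - 14*a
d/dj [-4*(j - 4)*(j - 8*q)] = -8*j + 32*q + 16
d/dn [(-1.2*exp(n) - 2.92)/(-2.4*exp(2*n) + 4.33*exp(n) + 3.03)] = (-2.88*exp(2*n) - 14.016*exp(n) + 9.0076)*exp(n)/(5.76*exp(4*n) - 20.784*exp(3*n) + 4.2049*exp(2*n) + 26.2398*exp(n) + 9.1809)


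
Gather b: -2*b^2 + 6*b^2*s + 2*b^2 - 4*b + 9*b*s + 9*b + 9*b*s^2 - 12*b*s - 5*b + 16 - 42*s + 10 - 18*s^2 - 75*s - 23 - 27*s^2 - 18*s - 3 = 6*b^2*s + b*(9*s^2 - 3*s) - 45*s^2 - 135*s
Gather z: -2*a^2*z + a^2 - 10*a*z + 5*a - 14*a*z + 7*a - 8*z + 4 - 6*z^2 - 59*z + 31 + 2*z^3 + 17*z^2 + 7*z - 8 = a^2 + 12*a + 2*z^3 + 11*z^2 + z*(-2*a^2 - 24*a - 60) + 27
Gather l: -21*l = -21*l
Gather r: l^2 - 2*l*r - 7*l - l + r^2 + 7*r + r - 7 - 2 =l^2 - 8*l + r^2 + r*(8 - 2*l) - 9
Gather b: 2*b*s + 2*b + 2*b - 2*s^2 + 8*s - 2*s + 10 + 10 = b*(2*s + 4) - 2*s^2 + 6*s + 20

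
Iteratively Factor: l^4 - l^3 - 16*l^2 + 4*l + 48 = (l - 2)*(l^3 + l^2 - 14*l - 24) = (l - 4)*(l - 2)*(l^2 + 5*l + 6) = (l - 4)*(l - 2)*(l + 3)*(l + 2)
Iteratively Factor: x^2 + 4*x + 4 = (x + 2)*(x + 2)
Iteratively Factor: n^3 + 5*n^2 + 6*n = (n + 3)*(n^2 + 2*n) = (n + 2)*(n + 3)*(n)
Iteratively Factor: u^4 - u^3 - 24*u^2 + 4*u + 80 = (u + 2)*(u^3 - 3*u^2 - 18*u + 40) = (u + 2)*(u + 4)*(u^2 - 7*u + 10) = (u - 2)*(u + 2)*(u + 4)*(u - 5)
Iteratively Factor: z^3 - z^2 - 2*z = (z)*(z^2 - z - 2) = z*(z + 1)*(z - 2)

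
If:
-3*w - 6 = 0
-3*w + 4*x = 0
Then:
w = -2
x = -3/2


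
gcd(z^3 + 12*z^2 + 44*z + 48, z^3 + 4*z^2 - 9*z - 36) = z + 4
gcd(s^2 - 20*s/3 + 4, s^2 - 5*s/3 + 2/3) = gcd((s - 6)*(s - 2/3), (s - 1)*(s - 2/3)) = s - 2/3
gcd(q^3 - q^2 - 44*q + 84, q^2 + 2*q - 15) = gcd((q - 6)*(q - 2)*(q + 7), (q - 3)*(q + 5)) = 1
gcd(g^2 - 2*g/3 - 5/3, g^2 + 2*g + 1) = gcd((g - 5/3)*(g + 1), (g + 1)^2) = g + 1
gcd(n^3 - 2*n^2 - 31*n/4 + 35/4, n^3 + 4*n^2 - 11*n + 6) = n - 1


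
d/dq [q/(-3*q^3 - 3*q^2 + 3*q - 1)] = (6*q^3 + 3*q^2 - 1)/(9*q^6 + 18*q^5 - 9*q^4 - 12*q^3 + 15*q^2 - 6*q + 1)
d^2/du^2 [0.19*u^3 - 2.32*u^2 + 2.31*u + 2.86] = 1.14*u - 4.64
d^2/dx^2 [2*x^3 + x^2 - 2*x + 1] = 12*x + 2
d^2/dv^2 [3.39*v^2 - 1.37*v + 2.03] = 6.78000000000000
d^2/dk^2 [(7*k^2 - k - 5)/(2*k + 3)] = 98/(8*k^3 + 36*k^2 + 54*k + 27)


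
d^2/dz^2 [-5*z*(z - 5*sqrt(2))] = -10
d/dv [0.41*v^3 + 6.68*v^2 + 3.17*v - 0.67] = 1.23*v^2 + 13.36*v + 3.17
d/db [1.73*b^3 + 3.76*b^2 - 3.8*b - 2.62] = 5.19*b^2 + 7.52*b - 3.8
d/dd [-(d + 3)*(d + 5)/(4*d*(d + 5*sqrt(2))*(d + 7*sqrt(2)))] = (d^4 + 16*d^3 - 25*d^2 + 96*sqrt(2)*d^2 + 360*sqrt(2)*d + 1050)/(4*d^2*(d^4 + 24*sqrt(2)*d^3 + 428*d^2 + 1680*sqrt(2)*d + 4900))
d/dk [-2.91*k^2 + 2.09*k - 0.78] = 2.09 - 5.82*k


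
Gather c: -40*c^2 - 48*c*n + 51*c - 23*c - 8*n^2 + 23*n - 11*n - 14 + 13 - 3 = -40*c^2 + c*(28 - 48*n) - 8*n^2 + 12*n - 4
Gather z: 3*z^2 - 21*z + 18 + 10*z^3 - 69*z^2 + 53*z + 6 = 10*z^3 - 66*z^2 + 32*z + 24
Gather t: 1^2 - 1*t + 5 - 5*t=6 - 6*t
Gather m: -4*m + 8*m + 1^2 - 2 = 4*m - 1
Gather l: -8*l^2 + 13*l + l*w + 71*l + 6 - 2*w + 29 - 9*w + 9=-8*l^2 + l*(w + 84) - 11*w + 44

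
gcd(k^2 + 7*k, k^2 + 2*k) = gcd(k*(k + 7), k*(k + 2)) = k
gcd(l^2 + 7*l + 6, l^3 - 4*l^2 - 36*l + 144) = l + 6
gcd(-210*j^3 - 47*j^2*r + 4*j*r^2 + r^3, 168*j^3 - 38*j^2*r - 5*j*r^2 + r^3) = -42*j^2 - j*r + r^2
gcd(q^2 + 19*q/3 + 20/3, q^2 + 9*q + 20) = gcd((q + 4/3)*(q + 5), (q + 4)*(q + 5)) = q + 5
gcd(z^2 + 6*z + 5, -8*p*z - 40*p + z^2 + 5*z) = z + 5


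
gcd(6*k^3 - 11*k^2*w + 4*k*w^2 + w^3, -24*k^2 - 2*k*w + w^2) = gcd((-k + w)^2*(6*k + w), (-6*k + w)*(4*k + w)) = 1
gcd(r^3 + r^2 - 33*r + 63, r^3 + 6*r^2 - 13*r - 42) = r^2 + 4*r - 21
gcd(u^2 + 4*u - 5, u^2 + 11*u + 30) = u + 5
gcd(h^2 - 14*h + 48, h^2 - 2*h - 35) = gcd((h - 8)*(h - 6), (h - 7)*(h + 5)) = 1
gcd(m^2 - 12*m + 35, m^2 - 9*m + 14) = m - 7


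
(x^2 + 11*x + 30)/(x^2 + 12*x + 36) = (x + 5)/(x + 6)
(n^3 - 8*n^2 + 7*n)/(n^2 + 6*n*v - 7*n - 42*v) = n*(n - 1)/(n + 6*v)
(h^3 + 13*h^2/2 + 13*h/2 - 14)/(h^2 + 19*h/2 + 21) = (h^2 + 3*h - 4)/(h + 6)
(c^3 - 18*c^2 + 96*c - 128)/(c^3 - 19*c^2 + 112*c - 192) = (c - 2)/(c - 3)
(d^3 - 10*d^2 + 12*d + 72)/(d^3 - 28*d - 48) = (d - 6)/(d + 4)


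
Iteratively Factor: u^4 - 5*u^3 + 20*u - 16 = (u - 1)*(u^3 - 4*u^2 - 4*u + 16) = (u - 1)*(u + 2)*(u^2 - 6*u + 8) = (u - 4)*(u - 1)*(u + 2)*(u - 2)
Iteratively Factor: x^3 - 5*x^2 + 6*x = (x - 2)*(x^2 - 3*x) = (x - 3)*(x - 2)*(x)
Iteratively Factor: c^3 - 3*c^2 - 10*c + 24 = (c + 3)*(c^2 - 6*c + 8) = (c - 2)*(c + 3)*(c - 4)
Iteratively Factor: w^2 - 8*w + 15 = (w - 5)*(w - 3)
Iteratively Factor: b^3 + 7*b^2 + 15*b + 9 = (b + 1)*(b^2 + 6*b + 9) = (b + 1)*(b + 3)*(b + 3)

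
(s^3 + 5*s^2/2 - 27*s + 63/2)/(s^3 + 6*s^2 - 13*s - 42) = (s - 3/2)/(s + 2)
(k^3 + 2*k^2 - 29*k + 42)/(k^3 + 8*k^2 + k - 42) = (k - 3)/(k + 3)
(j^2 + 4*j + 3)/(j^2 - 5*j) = (j^2 + 4*j + 3)/(j*(j - 5))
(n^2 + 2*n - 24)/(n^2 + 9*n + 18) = (n - 4)/(n + 3)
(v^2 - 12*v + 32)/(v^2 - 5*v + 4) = (v - 8)/(v - 1)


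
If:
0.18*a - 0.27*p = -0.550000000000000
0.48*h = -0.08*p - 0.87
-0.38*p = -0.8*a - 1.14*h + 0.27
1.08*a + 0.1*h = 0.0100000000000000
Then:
No Solution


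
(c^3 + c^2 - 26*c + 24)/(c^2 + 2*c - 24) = c - 1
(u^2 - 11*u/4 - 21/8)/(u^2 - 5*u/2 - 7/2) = (u + 3/4)/(u + 1)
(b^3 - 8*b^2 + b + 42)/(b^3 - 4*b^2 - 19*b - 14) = (b - 3)/(b + 1)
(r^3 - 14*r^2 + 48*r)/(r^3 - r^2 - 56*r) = (r - 6)/(r + 7)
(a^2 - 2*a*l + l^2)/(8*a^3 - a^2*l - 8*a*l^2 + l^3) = (a - l)/(8*a^2 + 7*a*l - l^2)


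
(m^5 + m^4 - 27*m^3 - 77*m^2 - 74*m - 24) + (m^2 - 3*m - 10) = m^5 + m^4 - 27*m^3 - 76*m^2 - 77*m - 34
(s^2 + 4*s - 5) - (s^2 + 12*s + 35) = -8*s - 40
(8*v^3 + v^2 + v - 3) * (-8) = -64*v^3 - 8*v^2 - 8*v + 24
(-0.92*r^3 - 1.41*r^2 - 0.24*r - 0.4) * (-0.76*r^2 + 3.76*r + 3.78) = 0.6992*r^5 - 2.3876*r^4 - 8.5968*r^3 - 5.9282*r^2 - 2.4112*r - 1.512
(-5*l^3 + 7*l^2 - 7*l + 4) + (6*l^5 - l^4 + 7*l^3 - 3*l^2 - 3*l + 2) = 6*l^5 - l^4 + 2*l^3 + 4*l^2 - 10*l + 6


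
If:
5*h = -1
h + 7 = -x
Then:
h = -1/5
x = -34/5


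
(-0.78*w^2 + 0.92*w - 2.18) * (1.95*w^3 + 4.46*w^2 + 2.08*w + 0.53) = -1.521*w^5 - 1.6848*w^4 - 1.7702*w^3 - 8.2226*w^2 - 4.0468*w - 1.1554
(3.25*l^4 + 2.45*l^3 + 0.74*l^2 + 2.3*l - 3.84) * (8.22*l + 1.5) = 26.715*l^5 + 25.014*l^4 + 9.7578*l^3 + 20.016*l^2 - 28.1148*l - 5.76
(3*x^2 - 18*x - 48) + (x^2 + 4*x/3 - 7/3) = 4*x^2 - 50*x/3 - 151/3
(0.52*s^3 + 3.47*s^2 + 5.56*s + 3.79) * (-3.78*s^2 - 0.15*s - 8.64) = -1.9656*s^5 - 13.1946*s^4 - 26.0301*s^3 - 45.141*s^2 - 48.6069*s - 32.7456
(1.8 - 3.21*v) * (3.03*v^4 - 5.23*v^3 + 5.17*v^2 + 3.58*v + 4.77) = -9.7263*v^5 + 22.2423*v^4 - 26.0097*v^3 - 2.1858*v^2 - 8.8677*v + 8.586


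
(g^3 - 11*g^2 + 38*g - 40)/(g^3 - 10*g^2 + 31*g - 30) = (g - 4)/(g - 3)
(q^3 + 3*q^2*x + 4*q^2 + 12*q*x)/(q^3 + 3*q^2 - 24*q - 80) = q*(q + 3*x)/(q^2 - q - 20)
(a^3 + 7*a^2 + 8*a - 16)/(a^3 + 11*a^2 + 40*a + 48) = (a - 1)/(a + 3)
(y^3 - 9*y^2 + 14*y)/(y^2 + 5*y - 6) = y*(y^2 - 9*y + 14)/(y^2 + 5*y - 6)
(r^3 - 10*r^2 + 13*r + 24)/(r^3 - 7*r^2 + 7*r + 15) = (r - 8)/(r - 5)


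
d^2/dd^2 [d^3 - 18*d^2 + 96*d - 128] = 6*d - 36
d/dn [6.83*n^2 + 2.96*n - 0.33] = 13.66*n + 2.96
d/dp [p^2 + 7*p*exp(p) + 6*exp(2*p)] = 7*p*exp(p) + 2*p + 12*exp(2*p) + 7*exp(p)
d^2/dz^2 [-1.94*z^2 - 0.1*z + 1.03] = -3.88000000000000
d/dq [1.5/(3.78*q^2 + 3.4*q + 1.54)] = (-11.34*q - 5.1)/(3.78*q^2 + 3.4*q + 1.54)^2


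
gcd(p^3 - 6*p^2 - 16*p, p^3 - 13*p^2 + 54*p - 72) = 1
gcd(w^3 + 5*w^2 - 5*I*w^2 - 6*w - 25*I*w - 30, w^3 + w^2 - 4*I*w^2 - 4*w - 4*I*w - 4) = w - 2*I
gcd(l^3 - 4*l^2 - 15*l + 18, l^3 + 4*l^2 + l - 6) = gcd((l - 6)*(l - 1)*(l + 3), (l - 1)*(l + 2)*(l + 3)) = l^2 + 2*l - 3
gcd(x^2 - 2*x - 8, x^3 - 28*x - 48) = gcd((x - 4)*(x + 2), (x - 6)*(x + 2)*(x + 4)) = x + 2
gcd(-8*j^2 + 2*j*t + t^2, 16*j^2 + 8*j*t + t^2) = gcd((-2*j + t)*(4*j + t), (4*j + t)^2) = 4*j + t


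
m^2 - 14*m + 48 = (m - 8)*(m - 6)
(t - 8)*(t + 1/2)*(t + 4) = t^3 - 7*t^2/2 - 34*t - 16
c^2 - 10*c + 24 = (c - 6)*(c - 4)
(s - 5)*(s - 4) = s^2 - 9*s + 20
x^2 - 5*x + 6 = (x - 3)*(x - 2)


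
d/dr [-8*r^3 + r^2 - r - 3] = -24*r^2 + 2*r - 1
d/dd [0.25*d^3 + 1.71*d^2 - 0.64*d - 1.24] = 0.75*d^2 + 3.42*d - 0.64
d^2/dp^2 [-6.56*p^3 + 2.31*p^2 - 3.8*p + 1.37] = 4.62 - 39.36*p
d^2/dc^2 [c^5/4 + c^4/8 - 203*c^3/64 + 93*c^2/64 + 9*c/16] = 5*c^3 + 3*c^2/2 - 609*c/32 + 93/32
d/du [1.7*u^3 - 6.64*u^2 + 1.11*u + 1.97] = 5.1*u^2 - 13.28*u + 1.11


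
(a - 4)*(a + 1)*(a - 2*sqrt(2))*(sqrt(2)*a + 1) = sqrt(2)*a^4 - 3*sqrt(2)*a^3 - 3*a^3 - 6*sqrt(2)*a^2 + 9*a^2 + 6*sqrt(2)*a + 12*a + 8*sqrt(2)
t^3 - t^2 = t^2*(t - 1)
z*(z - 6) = z^2 - 6*z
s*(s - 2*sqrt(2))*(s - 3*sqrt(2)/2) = s^3 - 7*sqrt(2)*s^2/2 + 6*s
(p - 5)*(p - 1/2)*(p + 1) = p^3 - 9*p^2/2 - 3*p + 5/2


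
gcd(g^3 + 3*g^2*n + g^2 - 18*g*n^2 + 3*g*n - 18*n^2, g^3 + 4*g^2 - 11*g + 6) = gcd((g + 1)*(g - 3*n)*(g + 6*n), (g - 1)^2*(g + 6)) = 1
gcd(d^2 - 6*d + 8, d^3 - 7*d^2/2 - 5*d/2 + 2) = d - 4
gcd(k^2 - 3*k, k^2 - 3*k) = k^2 - 3*k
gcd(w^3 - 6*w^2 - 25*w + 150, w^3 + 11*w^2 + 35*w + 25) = w + 5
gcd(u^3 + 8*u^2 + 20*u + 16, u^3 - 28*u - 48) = u^2 + 6*u + 8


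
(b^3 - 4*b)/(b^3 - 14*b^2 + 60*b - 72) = b*(b + 2)/(b^2 - 12*b + 36)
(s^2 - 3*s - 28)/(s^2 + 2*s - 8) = (s - 7)/(s - 2)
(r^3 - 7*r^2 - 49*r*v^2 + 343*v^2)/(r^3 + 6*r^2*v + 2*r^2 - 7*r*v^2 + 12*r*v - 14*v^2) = (r^2 - 7*r*v - 7*r + 49*v)/(r^2 - r*v + 2*r - 2*v)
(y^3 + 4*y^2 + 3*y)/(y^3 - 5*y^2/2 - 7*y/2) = 2*(y + 3)/(2*y - 7)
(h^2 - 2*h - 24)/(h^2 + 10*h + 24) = (h - 6)/(h + 6)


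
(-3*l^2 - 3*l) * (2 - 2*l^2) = 6*l^4 + 6*l^3 - 6*l^2 - 6*l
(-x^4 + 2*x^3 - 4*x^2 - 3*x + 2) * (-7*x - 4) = 7*x^5 - 10*x^4 + 20*x^3 + 37*x^2 - 2*x - 8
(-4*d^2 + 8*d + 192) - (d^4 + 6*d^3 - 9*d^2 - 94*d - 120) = -d^4 - 6*d^3 + 5*d^2 + 102*d + 312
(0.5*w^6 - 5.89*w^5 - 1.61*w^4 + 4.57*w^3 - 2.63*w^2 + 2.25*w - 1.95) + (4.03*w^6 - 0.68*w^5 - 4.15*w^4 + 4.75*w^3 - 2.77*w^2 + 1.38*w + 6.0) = 4.53*w^6 - 6.57*w^5 - 5.76*w^4 + 9.32*w^3 - 5.4*w^2 + 3.63*w + 4.05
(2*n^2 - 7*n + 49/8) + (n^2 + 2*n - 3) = 3*n^2 - 5*n + 25/8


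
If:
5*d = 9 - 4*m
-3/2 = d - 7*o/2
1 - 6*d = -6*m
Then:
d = 29/27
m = 49/54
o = 139/189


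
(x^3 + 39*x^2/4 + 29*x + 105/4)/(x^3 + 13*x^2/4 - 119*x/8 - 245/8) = 2*(x + 3)/(2*x - 7)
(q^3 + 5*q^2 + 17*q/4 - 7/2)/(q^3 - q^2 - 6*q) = (q^2 + 3*q - 7/4)/(q*(q - 3))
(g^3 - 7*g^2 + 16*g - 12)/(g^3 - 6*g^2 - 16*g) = (-g^3 + 7*g^2 - 16*g + 12)/(g*(-g^2 + 6*g + 16))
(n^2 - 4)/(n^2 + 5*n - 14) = (n + 2)/(n + 7)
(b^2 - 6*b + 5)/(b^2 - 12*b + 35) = (b - 1)/(b - 7)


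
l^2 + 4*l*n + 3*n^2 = (l + n)*(l + 3*n)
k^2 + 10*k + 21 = (k + 3)*(k + 7)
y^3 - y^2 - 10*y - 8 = (y - 4)*(y + 1)*(y + 2)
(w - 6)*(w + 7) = w^2 + w - 42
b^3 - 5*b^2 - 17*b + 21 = (b - 7)*(b - 1)*(b + 3)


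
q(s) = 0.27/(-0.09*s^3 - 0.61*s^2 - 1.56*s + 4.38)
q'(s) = 0.27*(0.27*s^2 + 1.22*s + 1.56)/(-0.09*s^3 - 0.61*s^2 - 1.56*s + 4.38)^2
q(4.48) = -0.01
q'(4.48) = 0.01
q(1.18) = 0.18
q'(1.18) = 0.38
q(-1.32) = 0.05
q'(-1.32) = 0.00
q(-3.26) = 0.04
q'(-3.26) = 0.00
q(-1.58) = 0.05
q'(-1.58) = 0.00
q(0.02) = 0.06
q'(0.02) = 0.02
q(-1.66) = 0.05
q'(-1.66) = 0.00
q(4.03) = -0.02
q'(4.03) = 0.01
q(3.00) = -0.03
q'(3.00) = 0.03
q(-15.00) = 0.00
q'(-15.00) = 0.00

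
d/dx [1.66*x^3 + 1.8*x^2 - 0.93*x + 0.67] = 4.98*x^2 + 3.6*x - 0.93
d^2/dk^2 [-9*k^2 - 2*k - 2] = -18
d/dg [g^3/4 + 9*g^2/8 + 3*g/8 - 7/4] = 3*g^2/4 + 9*g/4 + 3/8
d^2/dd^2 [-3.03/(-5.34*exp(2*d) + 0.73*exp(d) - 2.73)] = ((2.2119 - 64.7208*exp(d))*(5.34*exp(2*d) - 0.73*exp(d) + 2.73) + 3.03*(10.68*exp(d) - 0.73)*(21.36*exp(d) - 1.46)*exp(d))*exp(d)/(5.34*exp(2*d) - 0.73*exp(d) + 2.73)^3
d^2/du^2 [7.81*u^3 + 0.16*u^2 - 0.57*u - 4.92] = 46.86*u + 0.32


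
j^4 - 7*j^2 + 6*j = j*(j - 2)*(j - 1)*(j + 3)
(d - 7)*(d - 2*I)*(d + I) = d^3 - 7*d^2 - I*d^2 + 2*d + 7*I*d - 14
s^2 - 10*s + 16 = (s - 8)*(s - 2)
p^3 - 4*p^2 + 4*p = p*(p - 2)^2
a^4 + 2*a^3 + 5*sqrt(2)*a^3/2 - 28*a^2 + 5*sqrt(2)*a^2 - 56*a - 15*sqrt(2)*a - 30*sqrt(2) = (a + 2)*(a - 3*sqrt(2))*(a + sqrt(2)/2)*(a + 5*sqrt(2))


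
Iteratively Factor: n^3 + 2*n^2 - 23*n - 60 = (n - 5)*(n^2 + 7*n + 12) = (n - 5)*(n + 3)*(n + 4)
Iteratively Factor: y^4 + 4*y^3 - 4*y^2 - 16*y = (y + 4)*(y^3 - 4*y) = (y + 2)*(y + 4)*(y^2 - 2*y) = (y - 2)*(y + 2)*(y + 4)*(y)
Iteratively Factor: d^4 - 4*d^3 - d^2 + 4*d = (d - 1)*(d^3 - 3*d^2 - 4*d) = (d - 4)*(d - 1)*(d^2 + d) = d*(d - 4)*(d - 1)*(d + 1)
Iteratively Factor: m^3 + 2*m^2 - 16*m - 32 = (m + 4)*(m^2 - 2*m - 8) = (m - 4)*(m + 4)*(m + 2)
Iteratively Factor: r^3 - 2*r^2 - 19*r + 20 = (r - 5)*(r^2 + 3*r - 4) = (r - 5)*(r - 1)*(r + 4)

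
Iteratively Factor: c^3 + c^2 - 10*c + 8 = (c + 4)*(c^2 - 3*c + 2) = (c - 1)*(c + 4)*(c - 2)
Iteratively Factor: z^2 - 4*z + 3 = (z - 3)*(z - 1)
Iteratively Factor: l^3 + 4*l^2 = (l + 4)*(l^2) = l*(l + 4)*(l)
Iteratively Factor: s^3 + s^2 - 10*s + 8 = (s + 4)*(s^2 - 3*s + 2) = (s - 2)*(s + 4)*(s - 1)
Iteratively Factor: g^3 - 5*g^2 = (g - 5)*(g^2) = g*(g - 5)*(g)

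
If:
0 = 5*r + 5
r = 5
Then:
No Solution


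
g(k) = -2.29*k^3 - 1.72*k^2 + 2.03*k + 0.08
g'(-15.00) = -1492.12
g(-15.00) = 7311.38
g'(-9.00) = -523.48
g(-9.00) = 1511.90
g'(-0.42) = 2.26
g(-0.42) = -0.91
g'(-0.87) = -0.18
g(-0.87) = -1.48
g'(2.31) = -42.58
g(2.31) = -32.64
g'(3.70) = -104.75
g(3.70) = -131.95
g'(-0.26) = 2.46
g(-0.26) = -0.52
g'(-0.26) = 2.46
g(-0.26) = -0.52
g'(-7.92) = -401.66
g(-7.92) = 1013.77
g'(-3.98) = -93.10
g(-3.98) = 109.13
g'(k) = -6.87*k^2 - 3.44*k + 2.03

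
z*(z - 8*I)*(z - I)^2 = z^4 - 10*I*z^3 - 17*z^2 + 8*I*z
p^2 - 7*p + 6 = (p - 6)*(p - 1)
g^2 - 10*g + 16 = (g - 8)*(g - 2)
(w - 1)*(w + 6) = w^2 + 5*w - 6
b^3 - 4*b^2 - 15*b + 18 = (b - 6)*(b - 1)*(b + 3)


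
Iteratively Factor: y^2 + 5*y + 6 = (y + 3)*(y + 2)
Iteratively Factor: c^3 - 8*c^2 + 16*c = (c - 4)*(c^2 - 4*c) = (c - 4)^2*(c)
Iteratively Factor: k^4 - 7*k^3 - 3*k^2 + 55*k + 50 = (k + 1)*(k^3 - 8*k^2 + 5*k + 50) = (k - 5)*(k + 1)*(k^2 - 3*k - 10) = (k - 5)*(k + 1)*(k + 2)*(k - 5)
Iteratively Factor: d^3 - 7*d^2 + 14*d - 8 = (d - 2)*(d^2 - 5*d + 4) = (d - 4)*(d - 2)*(d - 1)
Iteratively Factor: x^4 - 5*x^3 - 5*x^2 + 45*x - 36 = (x + 3)*(x^3 - 8*x^2 + 19*x - 12) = (x - 4)*(x + 3)*(x^2 - 4*x + 3) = (x - 4)*(x - 3)*(x + 3)*(x - 1)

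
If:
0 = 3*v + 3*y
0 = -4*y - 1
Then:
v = 1/4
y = -1/4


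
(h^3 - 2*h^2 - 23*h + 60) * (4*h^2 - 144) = 4*h^5 - 8*h^4 - 236*h^3 + 528*h^2 + 3312*h - 8640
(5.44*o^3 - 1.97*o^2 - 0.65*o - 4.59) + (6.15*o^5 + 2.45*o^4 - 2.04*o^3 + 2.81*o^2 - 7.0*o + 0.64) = 6.15*o^5 + 2.45*o^4 + 3.4*o^3 + 0.84*o^2 - 7.65*o - 3.95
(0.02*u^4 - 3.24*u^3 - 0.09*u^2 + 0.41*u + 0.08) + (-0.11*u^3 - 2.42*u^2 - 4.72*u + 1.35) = 0.02*u^4 - 3.35*u^3 - 2.51*u^2 - 4.31*u + 1.43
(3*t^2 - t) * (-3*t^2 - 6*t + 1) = -9*t^4 - 15*t^3 + 9*t^2 - t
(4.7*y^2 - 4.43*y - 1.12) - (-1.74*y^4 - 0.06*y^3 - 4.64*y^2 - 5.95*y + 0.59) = 1.74*y^4 + 0.06*y^3 + 9.34*y^2 + 1.52*y - 1.71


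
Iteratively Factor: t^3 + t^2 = (t + 1)*(t^2) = t*(t + 1)*(t)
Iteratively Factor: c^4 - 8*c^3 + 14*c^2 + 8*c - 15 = (c + 1)*(c^3 - 9*c^2 + 23*c - 15) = (c - 3)*(c + 1)*(c^2 - 6*c + 5) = (c - 3)*(c - 1)*(c + 1)*(c - 5)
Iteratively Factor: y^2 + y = (y + 1)*(y)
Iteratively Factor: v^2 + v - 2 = (v - 1)*(v + 2)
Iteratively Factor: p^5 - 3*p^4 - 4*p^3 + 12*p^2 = (p - 3)*(p^4 - 4*p^2) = p*(p - 3)*(p^3 - 4*p) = p^2*(p - 3)*(p^2 - 4) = p^2*(p - 3)*(p + 2)*(p - 2)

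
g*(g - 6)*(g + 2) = g^3 - 4*g^2 - 12*g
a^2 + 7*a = a*(a + 7)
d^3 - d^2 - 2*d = d*(d - 2)*(d + 1)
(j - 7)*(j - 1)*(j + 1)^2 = j^4 - 6*j^3 - 8*j^2 + 6*j + 7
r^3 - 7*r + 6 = (r - 2)*(r - 1)*(r + 3)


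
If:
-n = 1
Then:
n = -1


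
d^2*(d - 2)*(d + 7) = d^4 + 5*d^3 - 14*d^2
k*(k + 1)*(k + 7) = k^3 + 8*k^2 + 7*k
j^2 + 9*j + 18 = (j + 3)*(j + 6)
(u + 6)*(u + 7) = u^2 + 13*u + 42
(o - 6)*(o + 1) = o^2 - 5*o - 6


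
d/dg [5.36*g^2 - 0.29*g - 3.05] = 10.72*g - 0.29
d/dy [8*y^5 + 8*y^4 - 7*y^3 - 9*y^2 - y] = 40*y^4 + 32*y^3 - 21*y^2 - 18*y - 1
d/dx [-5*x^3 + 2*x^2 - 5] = x*(4 - 15*x)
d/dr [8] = 0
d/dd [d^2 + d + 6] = 2*d + 1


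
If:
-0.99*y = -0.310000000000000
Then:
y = 0.31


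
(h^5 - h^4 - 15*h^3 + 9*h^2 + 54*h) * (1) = h^5 - h^4 - 15*h^3 + 9*h^2 + 54*h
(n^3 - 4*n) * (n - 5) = n^4 - 5*n^3 - 4*n^2 + 20*n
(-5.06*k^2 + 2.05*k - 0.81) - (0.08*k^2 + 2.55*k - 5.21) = -5.14*k^2 - 0.5*k + 4.4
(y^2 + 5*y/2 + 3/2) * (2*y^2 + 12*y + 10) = 2*y^4 + 17*y^3 + 43*y^2 + 43*y + 15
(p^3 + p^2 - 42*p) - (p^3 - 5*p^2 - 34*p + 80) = 6*p^2 - 8*p - 80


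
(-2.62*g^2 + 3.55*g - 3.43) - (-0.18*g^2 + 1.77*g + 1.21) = -2.44*g^2 + 1.78*g - 4.64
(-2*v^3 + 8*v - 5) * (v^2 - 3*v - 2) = -2*v^5 + 6*v^4 + 12*v^3 - 29*v^2 - v + 10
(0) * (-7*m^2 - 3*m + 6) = 0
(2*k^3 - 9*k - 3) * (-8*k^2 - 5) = -16*k^5 + 62*k^3 + 24*k^2 + 45*k + 15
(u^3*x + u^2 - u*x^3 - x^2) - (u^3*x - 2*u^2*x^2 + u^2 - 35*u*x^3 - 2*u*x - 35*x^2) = 2*u^2*x^2 + 34*u*x^3 + 2*u*x + 34*x^2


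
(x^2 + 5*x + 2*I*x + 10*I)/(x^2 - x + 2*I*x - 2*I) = (x + 5)/(x - 1)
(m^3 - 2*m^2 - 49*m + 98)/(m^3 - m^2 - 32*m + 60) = (m^2 - 49)/(m^2 + m - 30)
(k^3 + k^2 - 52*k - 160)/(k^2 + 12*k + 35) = (k^2 - 4*k - 32)/(k + 7)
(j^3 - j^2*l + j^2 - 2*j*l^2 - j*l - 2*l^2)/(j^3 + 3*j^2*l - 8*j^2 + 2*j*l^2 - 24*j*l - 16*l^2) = (j^2 - 2*j*l + j - 2*l)/(j^2 + 2*j*l - 8*j - 16*l)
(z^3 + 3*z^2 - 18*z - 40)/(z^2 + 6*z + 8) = (z^2 + z - 20)/(z + 4)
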